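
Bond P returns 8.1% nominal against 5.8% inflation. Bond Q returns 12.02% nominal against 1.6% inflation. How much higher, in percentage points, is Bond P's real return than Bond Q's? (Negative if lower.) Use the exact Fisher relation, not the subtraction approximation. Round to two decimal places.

Bond P real return: 1.081/1.058 − 1 = 2.174%.
Bond Q real return: 1.1202/1.016 − 1 = 10.256%.
Difference: 2.174 − 10.256 = -8.082 pp.

-8.08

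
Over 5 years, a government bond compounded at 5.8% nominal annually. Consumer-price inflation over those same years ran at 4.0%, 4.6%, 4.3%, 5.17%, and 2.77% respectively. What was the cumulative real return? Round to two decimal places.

Cumulative inflation factor: 1.040 × 1.046 × 1.043 × 1.0517 × 1.0277 ≈ 1.22633.
Nominal growth factor: 1.32565. Real growth factor = 1.32565 / 1.22633 ≈ 1.08099.
Total real return ≈ 8.0988%.

8.10%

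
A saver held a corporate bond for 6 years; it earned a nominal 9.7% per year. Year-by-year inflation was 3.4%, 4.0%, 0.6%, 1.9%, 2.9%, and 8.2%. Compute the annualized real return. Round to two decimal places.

6.02%

Cumulative inflation factor: 1.034 × 1.040 × 1.006 × 1.019 × 1.029 × 1.082 ≈ 1.22735.
Nominal growth factor: 1.74277. Real growth factor = 1.74277 / 1.22735 ≈ 1.41994.
Annualized: 1.41994^(1/6) − 1 ≈ 0.06018.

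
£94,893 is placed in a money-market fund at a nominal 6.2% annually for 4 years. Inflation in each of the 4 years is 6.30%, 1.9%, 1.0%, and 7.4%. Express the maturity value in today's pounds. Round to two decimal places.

Nominal value at maturity: £94,893 × (1 + 6.2%)^4 ≈ £120,706.94.
Price-level factor over 4 years: 1.0630 × 1.019 × 1.010 × 1.074 ≈ 1.1749871138.
The maturity value deflated by that factor is the answer in today's purchasing power.

£102,730.44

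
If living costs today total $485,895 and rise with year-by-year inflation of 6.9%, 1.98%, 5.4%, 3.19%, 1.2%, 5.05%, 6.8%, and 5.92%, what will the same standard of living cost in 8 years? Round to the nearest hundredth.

$692,849.90

Cumulative price-level factor: 1.069 × 1.0198 × 1.054 × 1.0319 × 1.012 × 1.0505 × 1.068 × 1.0592 ≈ 1.4259251539.
The nominal amount required is $485,895 scaled up by that factor.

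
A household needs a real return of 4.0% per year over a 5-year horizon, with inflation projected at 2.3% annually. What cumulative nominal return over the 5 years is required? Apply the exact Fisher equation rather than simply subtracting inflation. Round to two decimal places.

Required annual nominal rate: (1+4.0%)(1+2.3%) − 1 = 6.392%.
Cumulative over 5 years: (1 + 0.06392)^5 − 1 ≈ 0.36315.

36.32%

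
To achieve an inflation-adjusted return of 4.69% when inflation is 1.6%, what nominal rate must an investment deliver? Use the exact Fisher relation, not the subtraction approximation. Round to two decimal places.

By the Fisher equation, 1 + r_nom = (1 + 4.69%)(1 + 1.6%) = 1.0469 × 1.016 = 1.0636504.
So r_nom = 6.36504%.

6.37%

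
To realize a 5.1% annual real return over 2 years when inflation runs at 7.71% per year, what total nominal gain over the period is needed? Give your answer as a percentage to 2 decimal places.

28.15%

Required annual nominal rate: (1+5.1%)(1+7.71%) − 1 = 13.20321%.
Cumulative over 2 years: (1 + 0.1320321)^2 − 1 ≈ 0.28150.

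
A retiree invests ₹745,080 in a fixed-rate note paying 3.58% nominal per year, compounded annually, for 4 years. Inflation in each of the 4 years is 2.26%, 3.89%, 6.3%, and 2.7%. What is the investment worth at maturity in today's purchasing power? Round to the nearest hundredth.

Nominal value at maturity: ₹745,080 × (1 + 3.58%)^4 ≈ ₹857,642.97.
Price-level factor over 4 years: 1.0226 × 1.0389 × 1.063 × 1.027 ≈ 1.1598003695.
The maturity value deflated by that factor is the answer in today's purchasing power.

₹739,474.65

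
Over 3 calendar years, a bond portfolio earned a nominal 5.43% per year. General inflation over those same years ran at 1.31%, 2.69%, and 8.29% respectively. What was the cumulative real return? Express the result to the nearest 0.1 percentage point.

Cumulative inflation factor: 1.0131 × 1.0269 × 1.0829 ≈ 1.12660.
Nominal growth factor: 1.17191. Real growth factor = 1.17191 / 1.12660 ≈ 1.04022.
Total real return ≈ 4.0217%.

4.0%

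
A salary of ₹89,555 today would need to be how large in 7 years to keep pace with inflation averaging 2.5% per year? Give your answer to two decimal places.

Cumulative price-level factor: (1+2.5%)^7 ≈ 1.1886857537.
Multiplying ₹89,555 by the price-level factor gives the future nominal sum.

₹106,452.75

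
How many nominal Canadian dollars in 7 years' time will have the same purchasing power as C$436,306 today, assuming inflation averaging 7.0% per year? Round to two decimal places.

Cumulative price-level factor: (1+7.0%)^7 ≈ 1.6057814765.
The nominal amount required is C$436,306 scaled up by that factor.

C$700,612.09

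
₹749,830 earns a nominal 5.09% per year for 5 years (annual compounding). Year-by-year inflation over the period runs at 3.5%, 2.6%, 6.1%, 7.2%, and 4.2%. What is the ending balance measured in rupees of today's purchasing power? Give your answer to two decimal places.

Nominal value at maturity: ₹749,830 × (1 + 5.09%)^5 ≈ ₹961,102.64.
Price-level factor over 5 years: 1.035 × 1.026 × 1.061 × 1.072 × 1.042 ≈ 1.2585358721.
The maturity value deflated by that factor is the answer in today's purchasing power.

₹763,667.26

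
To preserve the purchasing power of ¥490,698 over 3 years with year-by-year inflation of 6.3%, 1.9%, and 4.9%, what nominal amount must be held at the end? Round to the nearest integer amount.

¥557,567

Cumulative price-level factor: 1.063 × 1.019 × 1.049 = 1.136273653.
The nominal amount required is ¥490,698 scaled up by that factor.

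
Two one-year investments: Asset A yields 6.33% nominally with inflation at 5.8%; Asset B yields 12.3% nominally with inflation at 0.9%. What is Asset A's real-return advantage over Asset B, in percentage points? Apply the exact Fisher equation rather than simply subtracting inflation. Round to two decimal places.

Asset A real return: 1.0633/1.058 − 1 = 0.501%.
Asset B real return: 1.123/1.009 − 1 = 11.298%.
Difference: 0.501 − 11.298 = -10.797 pp.

-10.80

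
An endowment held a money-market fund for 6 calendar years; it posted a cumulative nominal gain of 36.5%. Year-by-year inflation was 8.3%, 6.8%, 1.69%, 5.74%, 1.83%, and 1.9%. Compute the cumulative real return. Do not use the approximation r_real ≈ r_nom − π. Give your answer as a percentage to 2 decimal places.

Cumulative inflation factor: 1.083 × 1.068 × 1.0169 × 1.0574 × 1.0183 × 1.019 ≈ 1.29053.
Nominal growth factor: 1.36500. Real growth factor = 1.36500 / 1.29053 ≈ 1.05771.
Total real return ≈ 5.7707%.

5.77%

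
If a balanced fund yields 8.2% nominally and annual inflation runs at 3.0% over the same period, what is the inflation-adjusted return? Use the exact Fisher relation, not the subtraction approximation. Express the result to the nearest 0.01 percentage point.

5.05%

Real return via the Fisher equation: (1 + 8.2%)/(1 + 3.0%) − 1 = 1.082/1.030 − 1 ≈ 0.05049.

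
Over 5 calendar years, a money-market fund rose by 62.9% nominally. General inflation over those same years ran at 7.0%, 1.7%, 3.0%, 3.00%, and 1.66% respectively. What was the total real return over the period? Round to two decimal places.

Cumulative inflation factor: 1.070 × 1.017 × 1.030 × 1.0300 × 1.0166 ≈ 1.17362.
Nominal growth factor: 1.62900. Real growth factor = 1.62900 / 1.17362 ≈ 1.38801.
Total real return ≈ 38.8007%.

38.80%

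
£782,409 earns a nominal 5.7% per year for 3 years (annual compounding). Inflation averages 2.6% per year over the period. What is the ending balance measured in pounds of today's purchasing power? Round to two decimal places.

Nominal value at maturity: £782,409 × (1 + 5.7%)^3 ≈ £923,971.98.
Price-level factor over 3 years: (1 + 2.6%)^3 = 1.080045576.
The maturity value deflated by that factor is the answer in today's purchasing power.

£855,493.51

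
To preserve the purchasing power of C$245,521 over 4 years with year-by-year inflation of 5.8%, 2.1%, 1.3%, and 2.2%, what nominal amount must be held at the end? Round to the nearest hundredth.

Cumulative price-level factor: 1.058 × 1.021 × 1.013 × 1.022 ≈ 1.1183345723.
Multiplying C$245,521 by the price-level factor gives the future nominal sum.

C$274,574.62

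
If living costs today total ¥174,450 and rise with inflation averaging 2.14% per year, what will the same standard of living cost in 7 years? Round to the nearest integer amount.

¥202,321

Cumulative price-level factor: (1+2.14%)^7 ≈ 1.1597676074.
The nominal amount required is ¥174,450 scaled up by that factor.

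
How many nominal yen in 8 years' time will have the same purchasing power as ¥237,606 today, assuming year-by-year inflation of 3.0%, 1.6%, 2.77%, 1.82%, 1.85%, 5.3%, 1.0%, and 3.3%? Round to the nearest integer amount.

¥291,138

Cumulative price-level factor: 1.030 × 1.016 × 1.0277 × 1.0182 × 1.0185 × 1.053 × 1.010 × 1.033 ≈ 1.2252973146.
Multiplying ¥237,606 by the price-level factor gives the future nominal sum.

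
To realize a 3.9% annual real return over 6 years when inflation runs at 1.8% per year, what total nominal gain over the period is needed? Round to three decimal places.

Required annual nominal rate: (1+3.9%)(1+1.8%) − 1 = 5.7702%.
Cumulative over 6 years: (1 + 0.057702)^6 − 1 ≈ 0.40017.

40.017%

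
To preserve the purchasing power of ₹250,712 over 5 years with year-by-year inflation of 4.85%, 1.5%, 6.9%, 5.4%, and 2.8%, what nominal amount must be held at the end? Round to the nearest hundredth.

Cumulative price-level factor: 1.0485 × 1.015 × 1.069 × 1.054 × 1.028 ≈ 1.2326673924.
Multiplying ₹250,712 by the price-level factor gives the future nominal sum.

₹309,044.51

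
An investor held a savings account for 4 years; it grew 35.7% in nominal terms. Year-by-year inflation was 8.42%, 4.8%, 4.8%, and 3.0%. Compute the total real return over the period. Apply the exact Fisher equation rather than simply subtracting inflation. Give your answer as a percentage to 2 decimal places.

10.64%

Cumulative inflation factor: 1.0842 × 1.048 × 1.048 × 1.030 ≈ 1.22650.
Nominal growth factor: 1.35700. Real growth factor = 1.35700 / 1.22650 ≈ 1.10640.
Total real return ≈ 10.6396%.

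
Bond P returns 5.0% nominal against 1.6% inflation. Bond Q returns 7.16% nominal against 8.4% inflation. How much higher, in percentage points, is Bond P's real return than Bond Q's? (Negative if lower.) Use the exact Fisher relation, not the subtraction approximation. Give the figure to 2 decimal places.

4.49

Bond P real return: 1.050/1.016 − 1 = 3.346%.
Bond Q real return: 1.0716/1.084 − 1 = -1.144%.
Difference: 3.346 − (-1.144) = 4.490 pp.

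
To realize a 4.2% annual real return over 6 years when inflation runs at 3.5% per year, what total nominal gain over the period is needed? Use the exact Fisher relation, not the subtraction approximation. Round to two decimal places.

Required annual nominal rate: (1+4.2%)(1+3.5%) − 1 = 7.847%.
Cumulative over 6 years: (1 + 0.07847)^6 − 1 ≈ 0.57343.

57.34%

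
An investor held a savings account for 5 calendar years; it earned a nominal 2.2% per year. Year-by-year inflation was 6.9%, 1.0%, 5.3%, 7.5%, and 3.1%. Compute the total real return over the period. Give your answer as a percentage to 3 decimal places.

-11.517%

Cumulative inflation factor: 1.069 × 1.010 × 1.053 × 1.075 × 1.031 ≈ 1.26007.
Nominal growth factor: 1.11495. Real growth factor = 1.11495 / 1.26007 ≈ 0.88483.
Total real return ≈ -11.5170%.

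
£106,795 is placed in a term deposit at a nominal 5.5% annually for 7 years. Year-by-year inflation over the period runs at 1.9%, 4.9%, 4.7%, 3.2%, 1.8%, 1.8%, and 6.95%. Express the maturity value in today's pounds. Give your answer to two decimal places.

Nominal value at maturity: £106,795 × (1 + 5.5%)^7 ≈ £155,352.46.
Price-level factor over 7 years: 1.019 × 1.049 × 1.047 × 1.032 × 1.018 × 1.018 × 1.0695 ≈ 1.2801250499.
Dividing the nominal maturity value by the price-level factor gives the value in today's money.

£121,357.25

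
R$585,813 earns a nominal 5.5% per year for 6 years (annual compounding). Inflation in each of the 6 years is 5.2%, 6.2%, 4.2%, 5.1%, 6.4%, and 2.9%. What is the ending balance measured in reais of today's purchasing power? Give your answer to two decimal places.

R$602,984.39

Nominal value at maturity: R$585,813 × (1 + 5.5%)^6 ≈ R$807,744.04.
Price-level factor over 6 years: 1.052 × 1.062 × 1.042 × 1.051 × 1.064 × 1.029 ≈ 1.3395770370.
The maturity value deflated by that factor is the answer in today's purchasing power.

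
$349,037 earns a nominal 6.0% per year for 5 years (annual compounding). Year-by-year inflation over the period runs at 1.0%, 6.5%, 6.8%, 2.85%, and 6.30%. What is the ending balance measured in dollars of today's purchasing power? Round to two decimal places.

Nominal value at maturity: $349,037 × (1 + 6.0%)^5 ≈ $467,090.24.
Price-level factor over 5 years: 1.010 × 1.065 × 1.068 × 1.0285 × 1.0630 ≈ 1.2559715293.
Dividing the nominal maturity value by the price-level factor gives the value in today's money.

$371,895.56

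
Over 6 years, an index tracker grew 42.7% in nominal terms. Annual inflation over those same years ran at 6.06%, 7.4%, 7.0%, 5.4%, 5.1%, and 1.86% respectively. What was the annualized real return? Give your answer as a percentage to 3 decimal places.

Cumulative inflation factor: 1.0606 × 1.074 × 1.070 × 1.054 × 1.051 × 1.0186 ≈ 1.37527.
Nominal growth factor: 1.42700. Real growth factor = 1.42700 / 1.37527 ≈ 1.03762.
Annualized: 1.03762^(1/6) − 1 ≈ 0.00617.

0.617%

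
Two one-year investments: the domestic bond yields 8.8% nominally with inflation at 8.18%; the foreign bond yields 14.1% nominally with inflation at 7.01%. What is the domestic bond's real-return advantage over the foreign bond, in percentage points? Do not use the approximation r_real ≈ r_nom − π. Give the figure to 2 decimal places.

The domestic bond real return: 1.088/1.0818 − 1 = 0.573%.
The foreign bond real return: 1.141/1.0701 − 1 = 6.626%.
Difference: 0.573 − 6.626 = -6.053 pp.

-6.05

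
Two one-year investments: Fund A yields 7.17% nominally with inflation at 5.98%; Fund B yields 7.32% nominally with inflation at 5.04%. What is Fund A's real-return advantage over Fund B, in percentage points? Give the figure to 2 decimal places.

-1.05

Fund A real return: 1.0717/1.0598 − 1 = 1.123%.
Fund B real return: 1.0732/1.0504 − 1 = 2.171%.
Difference: 1.123 − 2.171 = -1.048 pp.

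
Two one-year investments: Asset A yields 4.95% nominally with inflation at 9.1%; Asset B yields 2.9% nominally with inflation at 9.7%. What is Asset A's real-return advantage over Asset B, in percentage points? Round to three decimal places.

Asset A real return: 1.0495/1.091 − 1 = -3.8038%.
Asset B real return: 1.029/1.097 − 1 = -6.1987%.
Difference: -3.8038 − (-6.1987) = 2.3949 pp.

2.395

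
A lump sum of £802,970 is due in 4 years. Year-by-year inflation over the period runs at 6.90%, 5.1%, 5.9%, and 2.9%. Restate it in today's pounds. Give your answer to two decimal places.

Price-level factor over 4 years: 1.0690 × 1.051 × 1.059 × 1.029 ≈ 1.2243110130.
Purchasing power today: £802,970 divided by that factor.

£655,854.59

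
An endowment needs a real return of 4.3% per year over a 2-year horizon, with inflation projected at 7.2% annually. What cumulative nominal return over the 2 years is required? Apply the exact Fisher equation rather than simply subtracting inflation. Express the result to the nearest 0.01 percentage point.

Required annual nominal rate: (1+4.3%)(1+7.2%) − 1 = 11.8096%.
Cumulative over 2 years: (1 + 0.118096)^2 − 1 ≈ 0.25014.

25.01%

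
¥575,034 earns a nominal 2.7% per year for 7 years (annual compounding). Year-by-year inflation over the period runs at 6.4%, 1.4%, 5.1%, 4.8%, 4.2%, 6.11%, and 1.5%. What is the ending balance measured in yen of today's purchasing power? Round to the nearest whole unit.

Nominal value at maturity: ¥575,034 × (1 + 2.7%)^7 ≈ ¥692,926.
Price-level factor over 7 years: 1.064 × 1.014 × 1.051 × 1.048 × 1.042 × 1.0611 × 1.015 ≈ 1.3336247827.
The maturity value deflated by that factor is the answer in today's purchasing power.

¥519,581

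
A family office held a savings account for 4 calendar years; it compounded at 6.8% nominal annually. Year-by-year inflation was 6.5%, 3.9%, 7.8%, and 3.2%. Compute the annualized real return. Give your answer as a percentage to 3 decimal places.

1.392%

Cumulative inflation factor: 1.065 × 1.039 × 1.078 × 1.032 ≈ 1.23102.
Nominal growth factor: 1.30102. Real growth factor = 1.30102 / 1.23102 ≈ 1.05687.
Annualized: 1.05687^(1/4) − 1 ≈ 0.01392.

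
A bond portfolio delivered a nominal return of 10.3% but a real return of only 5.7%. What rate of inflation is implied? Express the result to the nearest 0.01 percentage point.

From (1+r_nom) = (1+r_real)(1+π), we get 1+π = (1 + 10.3%)/(1 + 5.7%) = 1.103/1.057 ≈ 1.04352.
So π ≈ 4.3519%.

4.35%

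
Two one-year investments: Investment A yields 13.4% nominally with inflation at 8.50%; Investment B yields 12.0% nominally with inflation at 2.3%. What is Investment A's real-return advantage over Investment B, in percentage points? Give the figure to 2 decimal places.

Investment A real return: 1.134/1.0850 − 1 = 4.516%.
Investment B real return: 1.120/1.023 − 1 = 9.482%.
Difference: 4.516 − 9.482 = -4.966 pp.

-4.97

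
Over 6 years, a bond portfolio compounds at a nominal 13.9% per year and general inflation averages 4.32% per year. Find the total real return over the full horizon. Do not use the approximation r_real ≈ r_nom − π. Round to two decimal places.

69.41%

The annual real rate is (1+13.9%)/(1+4.32%) − 1 = 9.1833%.
Compounded over 6 years: (1 + 0.091833)^6 − 1 ≈ 0.69409.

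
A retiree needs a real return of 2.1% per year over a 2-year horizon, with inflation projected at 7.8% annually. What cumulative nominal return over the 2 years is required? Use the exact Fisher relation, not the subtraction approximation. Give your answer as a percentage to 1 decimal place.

21.1%

Required annual nominal rate: (1+2.1%)(1+7.8%) − 1 = 10.0638%.
Cumulative over 2 years: (1 + 0.100638)^2 − 1 ≈ 0.21140.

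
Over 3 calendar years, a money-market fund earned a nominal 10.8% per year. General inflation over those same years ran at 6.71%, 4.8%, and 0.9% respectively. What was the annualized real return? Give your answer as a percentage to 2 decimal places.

6.43%

Cumulative inflation factor: 1.0671 × 1.048 × 1.009 ≈ 1.12839.
Nominal growth factor: 1.36025. Real growth factor = 1.36025 / 1.12839 ≈ 1.20548.
Annualized: 1.20548^(1/3) − 1 ≈ 0.06428.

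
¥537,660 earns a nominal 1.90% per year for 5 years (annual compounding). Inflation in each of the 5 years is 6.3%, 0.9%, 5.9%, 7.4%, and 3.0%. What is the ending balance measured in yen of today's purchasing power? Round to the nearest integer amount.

Nominal value at maturity: ¥537,660 × (1 + 1.90%)^5 ≈ ¥590,716.
Price-level factor over 5 years: 1.063 × 1.009 × 1.059 × 1.074 × 1.030 ≈ 1.2564982757.
The maturity value deflated by that factor is the answer in today's purchasing power.

¥470,129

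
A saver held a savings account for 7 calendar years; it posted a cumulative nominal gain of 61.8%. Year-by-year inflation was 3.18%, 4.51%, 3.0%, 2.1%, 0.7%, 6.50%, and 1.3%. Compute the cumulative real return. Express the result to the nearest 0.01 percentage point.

31.33%

Cumulative inflation factor: 1.0318 × 1.0451 × 1.030 × 1.021 × 1.007 × 1.0650 × 1.013 ≈ 1.23198.
Nominal growth factor: 1.61800. Real growth factor = 1.61800 / 1.23198 ≈ 1.31333.
Total real return ≈ 31.3329%.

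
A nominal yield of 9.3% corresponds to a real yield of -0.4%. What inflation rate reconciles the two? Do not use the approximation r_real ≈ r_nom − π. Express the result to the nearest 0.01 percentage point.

From (1+r_nom) = (1+r_real)(1+π), we get 1+π = (1 + 9.3%)/(1 − 0.4%) = 1.093/0.996 ≈ 1.09739.
So π ≈ 9.7390%.

9.74%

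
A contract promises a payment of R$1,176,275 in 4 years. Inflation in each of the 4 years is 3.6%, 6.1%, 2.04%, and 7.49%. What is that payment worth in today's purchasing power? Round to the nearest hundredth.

R$975,652.62

Price-level factor over 4 years: 1.036 × 1.061 × 1.0204 × 1.0749 ≈ 1.2056289063.
Purchasing power today: R$1,176,275 divided by that factor.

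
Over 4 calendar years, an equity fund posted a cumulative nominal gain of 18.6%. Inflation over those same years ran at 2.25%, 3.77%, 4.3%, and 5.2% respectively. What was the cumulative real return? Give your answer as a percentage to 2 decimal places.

1.87%

Cumulative inflation factor: 1.0225 × 1.0377 × 1.043 × 1.052 ≈ 1.16422.
Nominal growth factor: 1.18600. Real growth factor = 1.18600 / 1.16422 ≈ 1.01871.
Total real return ≈ 1.8708%.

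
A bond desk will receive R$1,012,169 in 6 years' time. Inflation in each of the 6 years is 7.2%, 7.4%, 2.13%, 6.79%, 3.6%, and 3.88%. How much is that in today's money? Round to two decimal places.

Price-level factor over 6 years: 1.072 × 1.074 × 1.0213 × 1.0679 × 1.036 × 1.0388 ≈ 1.3513712696.
Purchasing power today: R$1,012,169 divided by that factor.

R$748,994.02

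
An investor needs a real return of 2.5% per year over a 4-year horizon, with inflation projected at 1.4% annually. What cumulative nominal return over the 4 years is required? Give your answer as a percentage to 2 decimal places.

Required annual nominal rate: (1+2.5%)(1+1.4%) − 1 = 3.935%.
Cumulative over 4 years: (1 + 0.03935)^4 − 1 ≈ 0.16694.

16.69%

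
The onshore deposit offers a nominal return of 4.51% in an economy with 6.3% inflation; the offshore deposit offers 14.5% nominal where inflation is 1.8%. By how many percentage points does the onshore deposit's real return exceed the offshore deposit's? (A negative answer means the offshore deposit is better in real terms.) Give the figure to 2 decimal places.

The onshore deposit real return: 1.0451/1.063 − 1 = -1.684%.
The offshore deposit real return: 1.145/1.018 − 1 = 12.475%.
Difference: -1.684 − 12.475 = -14.159 pp.

-14.16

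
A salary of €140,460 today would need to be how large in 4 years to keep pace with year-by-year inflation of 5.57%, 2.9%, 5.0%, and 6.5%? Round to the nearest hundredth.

Cumulative price-level factor: 1.0557 × 1.029 × 1.050 × 1.065 ≈ 1.2147720842.
The nominal amount required is €140,460 scaled up by that factor.

€170,626.89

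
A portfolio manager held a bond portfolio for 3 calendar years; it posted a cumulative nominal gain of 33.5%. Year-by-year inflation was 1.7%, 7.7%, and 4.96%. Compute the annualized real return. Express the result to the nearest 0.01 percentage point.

5.11%

Cumulative inflation factor: 1.017 × 1.077 × 1.0496 ≈ 1.14964.
Nominal growth factor: 1.33500. Real growth factor = 1.33500 / 1.14964 ≈ 1.16124.
Annualized: 1.16124^(1/3) − 1 ≈ 0.05109.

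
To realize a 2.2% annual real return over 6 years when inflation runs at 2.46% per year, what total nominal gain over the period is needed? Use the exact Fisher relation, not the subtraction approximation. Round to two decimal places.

Required annual nominal rate: (1+2.2%)(1+2.46%) − 1 = 4.71412%.
Cumulative over 6 years: (1 + 0.0471412)^6 − 1 ≈ 0.31835.

31.84%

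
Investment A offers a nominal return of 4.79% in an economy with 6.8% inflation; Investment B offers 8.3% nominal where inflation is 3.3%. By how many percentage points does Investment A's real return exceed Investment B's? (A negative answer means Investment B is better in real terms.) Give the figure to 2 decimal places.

Investment A real return: 1.0479/1.068 − 1 = -1.882%.
Investment B real return: 1.083/1.033 − 1 = 4.840%.
Difference: -1.882 − 4.840 = -6.722 pp.

-6.72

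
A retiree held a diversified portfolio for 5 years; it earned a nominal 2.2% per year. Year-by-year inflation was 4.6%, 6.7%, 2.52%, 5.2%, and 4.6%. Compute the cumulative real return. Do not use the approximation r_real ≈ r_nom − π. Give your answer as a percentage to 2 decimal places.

Cumulative inflation factor: 1.046 × 1.067 × 1.0252 × 1.052 × 1.046 ≈ 1.25908.
Nominal growth factor: 1.11495. Real growth factor = 1.11495 / 1.25908 ≈ 0.88553.
Total real return ≈ -11.4472%.

-11.45%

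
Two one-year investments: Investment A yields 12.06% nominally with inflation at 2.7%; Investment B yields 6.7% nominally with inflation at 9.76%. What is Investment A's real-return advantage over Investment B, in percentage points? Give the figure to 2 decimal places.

Investment A real return: 1.1206/1.027 − 1 = 9.114%.
Investment B real return: 1.067/1.0976 − 1 = -2.788%.
Difference: 9.114 − (-2.788) = 11.902 pp.

11.90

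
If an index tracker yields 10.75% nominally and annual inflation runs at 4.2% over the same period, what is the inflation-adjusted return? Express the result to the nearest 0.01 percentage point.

Real return via the Fisher equation: (1 + 10.75%)/(1 + 4.2%) − 1 = 1.1075/1.042 − 1 ≈ 0.06286.

6.29%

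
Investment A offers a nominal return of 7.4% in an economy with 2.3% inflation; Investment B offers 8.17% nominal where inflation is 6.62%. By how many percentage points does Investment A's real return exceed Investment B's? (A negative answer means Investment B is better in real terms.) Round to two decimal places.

3.53

Investment A real return: 1.074/1.023 − 1 = 4.985%.
Investment B real return: 1.0817/1.0662 − 1 = 1.454%.
Difference: 4.985 − 1.454 = 3.531 pp.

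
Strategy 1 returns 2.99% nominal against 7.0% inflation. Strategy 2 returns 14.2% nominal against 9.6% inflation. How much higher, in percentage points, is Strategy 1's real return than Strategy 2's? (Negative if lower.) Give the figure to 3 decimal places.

-7.945

Strategy 1 real return: 1.0299/1.070 − 1 = -3.7477%.
Strategy 2 real return: 1.142/1.096 − 1 = 4.1971%.
Difference: -3.7477 − 4.1971 = -7.9448 pp.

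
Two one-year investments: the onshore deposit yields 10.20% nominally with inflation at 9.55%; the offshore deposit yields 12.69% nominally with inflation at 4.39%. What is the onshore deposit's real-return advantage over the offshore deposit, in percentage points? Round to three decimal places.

The onshore deposit real return: 1.1020/1.0955 − 1 = 0.5933%.
The offshore deposit real return: 1.1269/1.0439 − 1 = 7.9510%.
Difference: 0.5933 − 7.9510 = -7.3577 pp.

-7.358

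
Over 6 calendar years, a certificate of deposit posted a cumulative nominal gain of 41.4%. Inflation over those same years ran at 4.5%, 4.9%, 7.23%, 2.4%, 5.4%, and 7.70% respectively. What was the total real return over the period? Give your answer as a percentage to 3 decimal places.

3.487%

Cumulative inflation factor: 1.045 × 1.049 × 1.0723 × 1.024 × 1.054 × 1.0770 ≈ 1.36636.
Nominal growth factor: 1.41400. Real growth factor = 1.41400 / 1.36636 ≈ 1.03487.
Total real return ≈ 3.4868%.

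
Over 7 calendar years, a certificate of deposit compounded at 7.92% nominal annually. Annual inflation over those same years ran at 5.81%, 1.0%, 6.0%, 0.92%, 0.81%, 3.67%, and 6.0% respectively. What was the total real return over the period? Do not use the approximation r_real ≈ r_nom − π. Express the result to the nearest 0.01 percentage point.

34.62%

Cumulative inflation factor: 1.0581 × 1.010 × 1.060 × 1.0092 × 1.0081 × 1.0367 × 1.060 ≈ 1.26647.
Nominal growth factor: 1.70496. Real growth factor = 1.70496 / 1.26647 ≈ 1.34623.
Total real return ≈ 34.6232%.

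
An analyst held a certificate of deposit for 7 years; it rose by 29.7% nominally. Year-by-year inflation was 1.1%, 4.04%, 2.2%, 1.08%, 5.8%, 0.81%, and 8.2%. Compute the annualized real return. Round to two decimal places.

0.48%

Cumulative inflation factor: 1.011 × 1.0404 × 1.022 × 1.0108 × 1.058 × 1.0081 × 1.082 ≈ 1.25396.
Nominal growth factor: 1.29700. Real growth factor = 1.29700 / 1.25396 ≈ 1.03432.
Annualized: 1.03432^(1/7) − 1 ≈ 0.00483.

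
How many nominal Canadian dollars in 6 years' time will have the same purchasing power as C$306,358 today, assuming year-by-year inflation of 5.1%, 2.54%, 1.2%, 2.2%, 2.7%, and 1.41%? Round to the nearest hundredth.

C$355,637.78

Cumulative price-level factor: 1.051 × 1.0254 × 1.012 × 1.022 × 1.027 × 1.0141 ≈ 1.1608568375.
Multiplying C$306,358 by the price-level factor gives the future nominal sum.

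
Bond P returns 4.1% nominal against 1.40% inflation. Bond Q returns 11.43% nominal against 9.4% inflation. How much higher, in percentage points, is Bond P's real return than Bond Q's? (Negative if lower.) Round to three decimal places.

Bond P real return: 1.041/1.0140 − 1 = 2.6627%.
Bond Q real return: 1.1143/1.094 − 1 = 1.8556%.
Difference: 2.6627 − 1.8556 = 0.8071 pp.

0.807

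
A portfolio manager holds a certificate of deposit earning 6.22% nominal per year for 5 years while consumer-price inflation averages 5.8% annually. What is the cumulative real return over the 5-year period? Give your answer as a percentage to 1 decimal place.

2.0%

The annual real rate is (1+6.22%)/(1+5.8%) − 1 = 0.3970%.
Compounded over 5 years: (1 + 0.003970)^5 − 1 ≈ 0.02001.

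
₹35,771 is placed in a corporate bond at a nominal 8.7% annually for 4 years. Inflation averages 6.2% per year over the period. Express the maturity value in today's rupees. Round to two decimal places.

Nominal value at maturity: ₹35,771 × (1 + 8.7%)^4 ≈ ₹49,940.08.
Price-level factor over 4 years: (1 + 6.2%)^4 ≈ 1.2720320883.
The maturity value deflated by that factor is the answer in today's purchasing power.

₹39,260.08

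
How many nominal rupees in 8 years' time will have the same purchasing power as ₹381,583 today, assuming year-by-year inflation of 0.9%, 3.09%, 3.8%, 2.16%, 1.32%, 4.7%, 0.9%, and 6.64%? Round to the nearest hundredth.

₹480,427.80

Cumulative price-level factor: 1.009 × 1.0309 × 1.038 × 1.0216 × 1.0132 × 1.047 × 1.009 × 1.0664 ≈ 1.2590387856.
Multiplying ₹381,583 by the price-level factor gives the future nominal sum.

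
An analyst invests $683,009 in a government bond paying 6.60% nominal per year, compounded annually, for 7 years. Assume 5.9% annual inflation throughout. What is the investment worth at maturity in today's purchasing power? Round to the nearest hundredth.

Nominal value at maturity: $683,009 × (1 + 6.60%)^7 ≈ $1,068,382.73.
Price-level factor over 7 years: (1 + 5.9%)^7 ≈ 1.4937286838.
Dividing the nominal maturity value by the price-level factor gives the value in today's money.

$715,245.51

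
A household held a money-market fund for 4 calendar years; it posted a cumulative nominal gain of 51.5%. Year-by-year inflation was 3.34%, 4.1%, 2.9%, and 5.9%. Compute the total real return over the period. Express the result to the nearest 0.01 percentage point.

Cumulative inflation factor: 1.0334 × 1.041 × 1.029 × 1.059 ≈ 1.17228.
Nominal growth factor: 1.51500. Real growth factor = 1.51500 / 1.17228 ≈ 1.29236.
Total real return ≈ 29.2356%.

29.24%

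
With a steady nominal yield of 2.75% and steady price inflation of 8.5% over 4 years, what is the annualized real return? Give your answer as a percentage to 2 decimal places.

-5.30%

With constant rates the annual real return is the same each year: (1+2.75%)/(1+8.5%) − 1 = -0.05300.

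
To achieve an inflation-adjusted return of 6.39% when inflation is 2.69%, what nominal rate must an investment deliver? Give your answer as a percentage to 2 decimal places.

By the Fisher equation, 1 + r_nom = (1 + 6.39%)(1 + 2.69%) = 1.0639 × 1.0269 = 1.09251891.
So r_nom = 9.251891%.

9.25%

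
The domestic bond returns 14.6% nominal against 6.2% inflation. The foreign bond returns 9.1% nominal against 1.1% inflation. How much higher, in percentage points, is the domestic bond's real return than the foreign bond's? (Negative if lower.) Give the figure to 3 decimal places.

-0.003

The domestic bond real return: 1.146/1.062 − 1 = 7.9096%.
The foreign bond real return: 1.091/1.011 − 1 = 7.9130%.
Difference: 7.9096 − 7.9130 = -0.0034 pp.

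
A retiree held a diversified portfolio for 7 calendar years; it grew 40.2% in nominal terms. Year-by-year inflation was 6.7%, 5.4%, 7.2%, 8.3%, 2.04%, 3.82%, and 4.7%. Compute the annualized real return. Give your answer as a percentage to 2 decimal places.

-0.46%

Cumulative inflation factor: 1.067 × 1.054 × 1.072 × 1.083 × 1.0204 × 1.0382 × 1.047 ≈ 1.44819.
Nominal growth factor: 1.40200. Real growth factor = 1.40200 / 1.44819 ≈ 0.96810.
Annualized: 0.96810^(1/7) − 1 ≈ -0.00462.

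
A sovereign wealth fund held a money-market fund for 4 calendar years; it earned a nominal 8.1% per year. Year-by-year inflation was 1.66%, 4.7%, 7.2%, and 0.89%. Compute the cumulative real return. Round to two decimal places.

Cumulative inflation factor: 1.0166 × 1.047 × 1.072 × 1.0089 ≈ 1.15117.
Nominal growth factor: 1.36553. Real growth factor = 1.36553 / 1.15117 ≈ 1.18621.
Total real return ≈ 18.6214%.

18.62%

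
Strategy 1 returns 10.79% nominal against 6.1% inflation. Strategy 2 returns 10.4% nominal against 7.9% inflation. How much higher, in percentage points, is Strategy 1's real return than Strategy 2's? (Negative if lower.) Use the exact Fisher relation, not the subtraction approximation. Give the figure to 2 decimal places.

2.10

Strategy 1 real return: 1.1079/1.061 − 1 = 4.420%.
Strategy 2 real return: 1.104/1.079 − 1 = 2.317%.
Difference: 4.420 − 2.317 = 2.103 pp.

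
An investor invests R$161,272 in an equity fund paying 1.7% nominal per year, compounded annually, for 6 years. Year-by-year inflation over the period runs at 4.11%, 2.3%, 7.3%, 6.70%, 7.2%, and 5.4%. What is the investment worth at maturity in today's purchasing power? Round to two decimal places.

R$129,514.11

Nominal value at maturity: R$161,272 × (1 + 1.7%)^6 ≈ R$178,436.91.
Price-level factor over 6 years: 1.0411 × 1.023 × 1.073 × 1.0670 × 1.072 × 1.054 ≈ 1.3777411114.
Dividing the nominal maturity value by the price-level factor gives the value in today's money.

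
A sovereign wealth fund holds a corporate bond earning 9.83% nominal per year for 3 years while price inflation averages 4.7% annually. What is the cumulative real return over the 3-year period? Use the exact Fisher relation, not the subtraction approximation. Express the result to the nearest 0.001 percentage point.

The annual real rate is (1+9.83%)/(1+4.7%) − 1 = 4.8997%.
Compounded over 3 years: (1 + 0.048997)^3 − 1 ≈ 0.15431.

15.431%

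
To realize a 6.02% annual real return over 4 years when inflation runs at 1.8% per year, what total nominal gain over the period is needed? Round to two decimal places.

Required annual nominal rate: (1+6.02%)(1+1.8%) − 1 = 7.92836%.
Cumulative over 4 years: (1 + 0.0792836)^4 − 1 ≈ 0.35688.

35.69%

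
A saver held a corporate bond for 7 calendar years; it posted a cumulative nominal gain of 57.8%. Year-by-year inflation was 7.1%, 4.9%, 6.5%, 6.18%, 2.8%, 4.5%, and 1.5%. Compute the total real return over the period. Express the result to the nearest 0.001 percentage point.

13.913%

Cumulative inflation factor: 1.071 × 1.049 × 1.065 × 1.0618 × 1.028 × 1.045 × 1.015 ≈ 1.38526.
Nominal growth factor: 1.57800. Real growth factor = 1.57800 / 1.38526 ≈ 1.13913.
Total real return ≈ 13.9133%.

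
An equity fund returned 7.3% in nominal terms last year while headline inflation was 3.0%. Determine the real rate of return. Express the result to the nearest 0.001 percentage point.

4.175%

Real return via the Fisher equation: (1 + 7.3%)/(1 + 3.0%) − 1 = 1.073/1.030 − 1 ≈ 0.04175.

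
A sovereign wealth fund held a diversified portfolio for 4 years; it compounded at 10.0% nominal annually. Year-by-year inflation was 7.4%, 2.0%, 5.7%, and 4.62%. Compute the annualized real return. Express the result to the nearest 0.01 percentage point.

4.85%

Cumulative inflation factor: 1.074 × 1.020 × 1.057 × 1.0462 ≈ 1.21142.
Nominal growth factor: 1.46410. Real growth factor = 1.46410 / 1.21142 ≈ 1.20858.
Annualized: 1.20858^(1/4) − 1 ≈ 0.04850.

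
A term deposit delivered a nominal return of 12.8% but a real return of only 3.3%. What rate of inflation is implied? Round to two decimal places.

9.20%

From (1+r_nom) = (1+r_real)(1+π), we get 1+π = (1 + 12.8%)/(1 + 3.3%) = 1.128/1.033 ≈ 1.09197.
So π ≈ 9.1965%.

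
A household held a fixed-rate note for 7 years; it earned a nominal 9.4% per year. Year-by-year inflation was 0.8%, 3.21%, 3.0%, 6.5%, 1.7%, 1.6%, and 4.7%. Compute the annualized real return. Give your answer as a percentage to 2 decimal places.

6.16%

Cumulative inflation factor: 1.008 × 1.0321 × 1.030 × 1.065 × 1.017 × 1.016 × 1.047 ≈ 1.23461.
Nominal growth factor: 1.87552. Real growth factor = 1.87552 / 1.23461 ≈ 1.51912.
Annualized: 1.51912^(1/7) − 1 ≈ 0.06155.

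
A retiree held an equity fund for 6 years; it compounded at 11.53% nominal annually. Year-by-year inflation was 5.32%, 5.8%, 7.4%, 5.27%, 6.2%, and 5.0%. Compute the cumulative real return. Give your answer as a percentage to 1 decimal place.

Cumulative inflation factor: 1.0532 × 1.058 × 1.074 × 1.0527 × 1.062 × 1.050 ≈ 1.40482.
Nominal growth factor: 1.92464. Real growth factor = 1.92464 / 1.40482 ≈ 1.37003.
Total real return ≈ 37.0033%.

37.0%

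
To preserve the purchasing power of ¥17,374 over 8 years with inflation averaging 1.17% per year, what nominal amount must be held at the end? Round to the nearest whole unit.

¥19,068

Cumulative price-level factor: (1+1.17%)^8 ≈ 1.0975239344.
The nominal amount required is ¥17,374 scaled up by that factor.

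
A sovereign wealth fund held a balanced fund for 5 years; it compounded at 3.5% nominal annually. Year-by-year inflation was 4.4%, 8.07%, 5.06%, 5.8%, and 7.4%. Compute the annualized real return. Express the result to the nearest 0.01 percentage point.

Cumulative inflation factor: 1.044 × 1.0807 × 1.0506 × 1.058 × 1.074 ≈ 1.34689.
Nominal growth factor: 1.18769. Real growth factor = 1.18769 / 1.34689 ≈ 0.88180.
Annualized: 0.88180^(1/5) − 1 ≈ -0.02484.

-2.48%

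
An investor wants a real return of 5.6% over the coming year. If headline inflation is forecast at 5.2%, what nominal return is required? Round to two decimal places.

11.09%

By the Fisher equation, 1 + r_nom = (1 + 5.6%)(1 + 5.2%) = 1.056 × 1.052 = 1.110912.
So r_nom = 11.0912%.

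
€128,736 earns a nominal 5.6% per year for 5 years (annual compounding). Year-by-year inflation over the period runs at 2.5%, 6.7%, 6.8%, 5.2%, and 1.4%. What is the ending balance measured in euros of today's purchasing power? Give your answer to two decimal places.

€135,677.04

Nominal value at maturity: €128,736 × (1 + 5.6%)^5 ≈ €169,051.72.
Price-level factor over 5 years: 1.025 × 1.067 × 1.068 × 1.052 × 1.014 ≈ 1.2459862001.
Dividing the nominal maturity value by the price-level factor gives the value in today's money.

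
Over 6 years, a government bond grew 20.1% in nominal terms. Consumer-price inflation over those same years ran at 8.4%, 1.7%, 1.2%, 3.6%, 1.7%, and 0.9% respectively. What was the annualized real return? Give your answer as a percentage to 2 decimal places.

Cumulative inflation factor: 1.084 × 1.017 × 1.012 × 1.036 × 1.017 × 1.009 ≈ 1.18605.
Nominal growth factor: 1.20100. Real growth factor = 1.20100 / 1.18605 ≈ 1.01261.
Annualized: 1.01261^(1/6) − 1 ≈ 0.00209.

0.21%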